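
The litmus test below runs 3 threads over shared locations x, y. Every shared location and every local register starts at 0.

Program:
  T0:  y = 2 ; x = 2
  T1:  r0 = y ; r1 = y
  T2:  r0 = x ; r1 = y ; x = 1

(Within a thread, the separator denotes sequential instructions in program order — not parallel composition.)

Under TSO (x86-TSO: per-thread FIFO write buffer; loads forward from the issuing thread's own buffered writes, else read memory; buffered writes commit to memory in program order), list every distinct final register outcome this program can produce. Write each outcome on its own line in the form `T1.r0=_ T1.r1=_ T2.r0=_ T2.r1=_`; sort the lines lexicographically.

outcome vector order: (T1.r0,T1.r1,T2.r0,T2.r1)
|TSO outcomes| = 9

T1.r0=0 T1.r1=0 T2.r0=0 T2.r1=0
T1.r0=0 T1.r1=0 T2.r0=0 T2.r1=2
T1.r0=0 T1.r1=0 T2.r0=2 T2.r1=2
T1.r0=0 T1.r1=2 T2.r0=0 T2.r1=0
T1.r0=0 T1.r1=2 T2.r0=0 T2.r1=2
T1.r0=0 T1.r1=2 T2.r0=2 T2.r1=2
T1.r0=2 T1.r1=2 T2.r0=0 T2.r1=0
T1.r0=2 T1.r1=2 T2.r0=0 T2.r1=2
T1.r0=2 T1.r1=2 T2.r0=2 T2.r1=2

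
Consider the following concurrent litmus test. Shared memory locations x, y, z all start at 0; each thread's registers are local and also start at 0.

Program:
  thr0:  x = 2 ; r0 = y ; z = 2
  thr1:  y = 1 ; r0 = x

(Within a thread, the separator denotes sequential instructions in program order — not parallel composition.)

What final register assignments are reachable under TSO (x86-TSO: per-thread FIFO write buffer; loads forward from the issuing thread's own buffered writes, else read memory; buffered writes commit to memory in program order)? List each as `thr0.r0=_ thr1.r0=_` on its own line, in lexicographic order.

thr0.r0=0 thr1.r0=0
thr0.r0=0 thr1.r0=2
thr0.r0=1 thr1.r0=0
thr0.r0=1 thr1.r0=2

outcome vector order: (thr0.r0,thr1.r0)
|TSO outcomes| = 4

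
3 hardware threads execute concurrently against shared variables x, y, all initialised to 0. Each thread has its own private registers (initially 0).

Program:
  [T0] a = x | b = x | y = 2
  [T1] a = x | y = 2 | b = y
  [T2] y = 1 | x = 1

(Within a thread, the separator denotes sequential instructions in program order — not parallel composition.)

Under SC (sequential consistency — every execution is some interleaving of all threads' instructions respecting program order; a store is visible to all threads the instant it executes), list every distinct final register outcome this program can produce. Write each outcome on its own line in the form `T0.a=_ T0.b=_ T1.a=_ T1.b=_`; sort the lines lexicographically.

T0.a=0 T0.b=0 T1.a=0 T1.b=1
T0.a=0 T0.b=0 T1.a=0 T1.b=2
T0.a=0 T0.b=0 T1.a=1 T1.b=2
T0.a=0 T0.b=1 T1.a=0 T1.b=1
T0.a=0 T0.b=1 T1.a=0 T1.b=2
T0.a=0 T0.b=1 T1.a=1 T1.b=2
T0.a=1 T0.b=1 T1.a=0 T1.b=1
T0.a=1 T0.b=1 T1.a=0 T1.b=2
T0.a=1 T0.b=1 T1.a=1 T1.b=2

outcome vector order: (T0.a,T0.b,T1.a,T1.b)
|SC outcomes| = 9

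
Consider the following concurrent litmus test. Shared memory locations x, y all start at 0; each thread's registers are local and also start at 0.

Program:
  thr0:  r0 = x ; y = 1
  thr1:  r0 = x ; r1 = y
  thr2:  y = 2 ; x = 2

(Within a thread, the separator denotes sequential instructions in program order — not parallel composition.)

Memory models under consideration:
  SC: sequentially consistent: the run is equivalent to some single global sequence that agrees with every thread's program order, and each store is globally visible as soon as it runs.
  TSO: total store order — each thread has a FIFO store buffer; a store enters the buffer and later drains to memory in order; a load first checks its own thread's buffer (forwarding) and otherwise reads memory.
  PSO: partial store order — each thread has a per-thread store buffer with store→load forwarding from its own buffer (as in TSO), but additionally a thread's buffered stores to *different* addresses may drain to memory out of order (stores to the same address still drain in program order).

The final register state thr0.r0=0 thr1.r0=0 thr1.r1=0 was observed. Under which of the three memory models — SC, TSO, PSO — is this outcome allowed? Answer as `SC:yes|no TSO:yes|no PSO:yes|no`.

SC:yes TSO:yes PSO:yes

outcome vector order: (thr0.r0,thr1.r0,thr1.r1)
[SC] allowed = {(0,0,0) (0,0,1) (0,0,2) (0,2,1) (0,2,2) (2,0,0) (2,0,1) (2,0,2) (2,2,1) (2,2,2)}
[TSO] allowed = {(0,0,0) (0,0,1) (0,0,2) (0,2,1) (0,2,2) (2,0,0) (2,0,1) (2,0,2) (2,2,1) (2,2,2)}
[PSO] allowed = {(0,0,0) (0,0,1) (0,0,2) (0,2,0) (0,2,1) (0,2,2) (2,0,0) (2,0,1) (2,0,2) (2,2,0) (2,2,1) (2,2,2)}
target (0,0,0) ∈ {SC,TSO,PSO}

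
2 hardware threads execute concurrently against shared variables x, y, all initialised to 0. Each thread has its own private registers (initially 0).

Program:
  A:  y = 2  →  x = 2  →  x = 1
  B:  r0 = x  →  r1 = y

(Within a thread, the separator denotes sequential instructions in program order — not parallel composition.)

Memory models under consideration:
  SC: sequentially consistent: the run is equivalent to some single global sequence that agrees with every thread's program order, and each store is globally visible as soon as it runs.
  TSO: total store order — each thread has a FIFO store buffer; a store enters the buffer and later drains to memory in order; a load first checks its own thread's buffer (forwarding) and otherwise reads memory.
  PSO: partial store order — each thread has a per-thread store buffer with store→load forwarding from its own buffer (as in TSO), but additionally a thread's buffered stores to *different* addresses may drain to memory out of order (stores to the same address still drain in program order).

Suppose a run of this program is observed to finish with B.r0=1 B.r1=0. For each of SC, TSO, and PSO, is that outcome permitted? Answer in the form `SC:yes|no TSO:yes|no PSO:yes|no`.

outcome vector order: (B.r0,B.r1)
SC (4): <0 0>; <0 2>; <1 2>; <2 2>
TSO (4): <0 0>; <0 2>; <1 2>; <2 2>
PSO (6): <0 0>; <0 2>; <1 0>; <1 2>; <2 0>; <2 2>
target <1 0> ∈ {PSO}

SC:no TSO:no PSO:yes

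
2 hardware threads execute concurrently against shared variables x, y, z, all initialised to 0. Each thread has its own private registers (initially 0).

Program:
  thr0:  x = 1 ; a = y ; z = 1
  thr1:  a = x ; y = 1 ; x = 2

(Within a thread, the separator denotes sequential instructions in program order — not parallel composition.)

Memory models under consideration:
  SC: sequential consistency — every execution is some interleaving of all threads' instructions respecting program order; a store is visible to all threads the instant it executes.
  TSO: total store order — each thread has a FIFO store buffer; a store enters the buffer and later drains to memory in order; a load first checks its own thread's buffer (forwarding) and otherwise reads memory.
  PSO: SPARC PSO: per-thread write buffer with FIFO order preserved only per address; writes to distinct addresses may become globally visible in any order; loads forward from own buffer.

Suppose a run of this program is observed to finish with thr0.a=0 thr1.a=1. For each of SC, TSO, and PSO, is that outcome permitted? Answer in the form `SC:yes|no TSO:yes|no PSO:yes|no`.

SC:yes TSO:yes PSO:yes

outcome vector order: (thr0.a,thr1.a)
SC (4): 0/0; 0/1; 1/0; 1/1
TSO (4): 0/0; 0/1; 1/0; 1/1
PSO (4): 0/0; 0/1; 1/0; 1/1
target 0/1 ∈ {SC,TSO,PSO}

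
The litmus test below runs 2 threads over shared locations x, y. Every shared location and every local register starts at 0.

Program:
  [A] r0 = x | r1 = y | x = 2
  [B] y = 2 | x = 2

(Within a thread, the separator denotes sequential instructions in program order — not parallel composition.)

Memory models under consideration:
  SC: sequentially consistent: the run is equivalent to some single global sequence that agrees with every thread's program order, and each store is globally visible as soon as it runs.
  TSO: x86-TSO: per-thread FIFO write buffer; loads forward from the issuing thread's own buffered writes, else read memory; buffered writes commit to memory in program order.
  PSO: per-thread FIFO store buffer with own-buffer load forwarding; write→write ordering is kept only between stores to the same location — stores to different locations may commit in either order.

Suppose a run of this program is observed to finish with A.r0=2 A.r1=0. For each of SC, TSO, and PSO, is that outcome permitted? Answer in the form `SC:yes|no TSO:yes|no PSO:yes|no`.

outcome vector order: (A.r0,A.r1)
SC (3): 0/0; 0/2; 2/2
TSO (3): 0/0; 0/2; 2/2
PSO (4): 0/0; 0/2; 2/0; 2/2
target 2/0 ∈ {PSO}

SC:no TSO:no PSO:yes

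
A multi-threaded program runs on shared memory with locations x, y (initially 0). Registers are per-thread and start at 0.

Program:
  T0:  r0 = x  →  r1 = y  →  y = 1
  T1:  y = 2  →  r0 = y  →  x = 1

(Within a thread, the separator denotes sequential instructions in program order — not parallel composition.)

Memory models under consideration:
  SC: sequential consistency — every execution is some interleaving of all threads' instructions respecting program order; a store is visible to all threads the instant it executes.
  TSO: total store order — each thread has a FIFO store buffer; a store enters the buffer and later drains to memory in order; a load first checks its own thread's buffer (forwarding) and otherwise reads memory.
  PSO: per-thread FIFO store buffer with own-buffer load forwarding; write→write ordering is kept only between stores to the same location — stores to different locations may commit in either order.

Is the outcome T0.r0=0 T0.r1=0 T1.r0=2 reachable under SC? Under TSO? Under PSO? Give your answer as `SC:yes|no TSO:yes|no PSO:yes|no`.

outcome vector order: (T0.r0,T0.r1,T1.r0)
SC (5): (0,0,1) (0,0,2) (0,2,1) (0,2,2) (1,2,2)
TSO (5): (0,0,1) (0,0,2) (0,2,1) (0,2,2) (1,2,2)
PSO (6): (0,0,1) (0,0,2) (0,2,1) (0,2,2) (1,0,2) (1,2,2)
target (0,0,2) ∈ {SC,TSO,PSO}

SC:yes TSO:yes PSO:yes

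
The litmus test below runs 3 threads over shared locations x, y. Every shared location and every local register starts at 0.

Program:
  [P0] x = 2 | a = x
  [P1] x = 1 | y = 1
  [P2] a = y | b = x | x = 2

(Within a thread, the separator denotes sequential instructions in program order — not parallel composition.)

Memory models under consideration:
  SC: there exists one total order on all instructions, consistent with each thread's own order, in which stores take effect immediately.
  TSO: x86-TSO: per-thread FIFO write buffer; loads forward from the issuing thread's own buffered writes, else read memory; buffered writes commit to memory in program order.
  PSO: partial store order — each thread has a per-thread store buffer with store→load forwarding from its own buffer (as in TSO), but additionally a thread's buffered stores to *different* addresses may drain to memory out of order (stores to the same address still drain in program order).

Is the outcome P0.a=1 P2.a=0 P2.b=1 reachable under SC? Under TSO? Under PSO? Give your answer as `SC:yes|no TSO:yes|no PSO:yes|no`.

outcome vector order: (P0.a,P2.a,P2.b)
under SC → <1 0 0>; <1 0 1>; <1 0 2>; <1 1 1>; <2 0 0>; <2 0 1>; <2 0 2>; <2 1 1>; <2 1 2>
under TSO → <1 0 0>; <1 0 1>; <1 0 2>; <1 1 1>; <2 0 0>; <2 0 1>; <2 0 2>; <2 1 1>; <2 1 2>
under PSO → <1 0 0>; <1 0 1>; <1 0 2>; <1 1 0>; <1 1 1>; <1 1 2>; <2 0 0>; <2 0 1>; <2 0 2>; <2 1 0>; <2 1 1>; <2 1 2>
target <1 0 1> ∈ {SC,TSO,PSO}

SC:yes TSO:yes PSO:yes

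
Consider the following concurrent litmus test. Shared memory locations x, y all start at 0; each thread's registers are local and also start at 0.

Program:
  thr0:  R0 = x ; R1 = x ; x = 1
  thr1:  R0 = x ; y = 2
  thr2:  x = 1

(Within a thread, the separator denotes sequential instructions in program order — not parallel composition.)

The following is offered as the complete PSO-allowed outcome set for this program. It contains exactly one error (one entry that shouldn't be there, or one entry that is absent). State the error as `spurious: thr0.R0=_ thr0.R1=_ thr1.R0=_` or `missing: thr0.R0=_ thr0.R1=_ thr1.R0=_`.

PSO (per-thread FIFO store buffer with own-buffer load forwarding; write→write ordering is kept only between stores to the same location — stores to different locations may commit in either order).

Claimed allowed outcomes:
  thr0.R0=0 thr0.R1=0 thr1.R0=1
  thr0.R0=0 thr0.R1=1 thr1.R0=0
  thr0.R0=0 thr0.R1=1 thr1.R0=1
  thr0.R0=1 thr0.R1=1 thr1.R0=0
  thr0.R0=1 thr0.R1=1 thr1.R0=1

outcome vector order: (thr0.R0,thr0.R1,thr1.R0)
under PSO → <0 0 0>; <0 0 1>; <0 1 0>; <0 1 1>; <1 1 0>; <1 1 1>
PSO∖claimed = {<0 0 0>}

missing: thr0.R0=0 thr0.R1=0 thr1.R0=0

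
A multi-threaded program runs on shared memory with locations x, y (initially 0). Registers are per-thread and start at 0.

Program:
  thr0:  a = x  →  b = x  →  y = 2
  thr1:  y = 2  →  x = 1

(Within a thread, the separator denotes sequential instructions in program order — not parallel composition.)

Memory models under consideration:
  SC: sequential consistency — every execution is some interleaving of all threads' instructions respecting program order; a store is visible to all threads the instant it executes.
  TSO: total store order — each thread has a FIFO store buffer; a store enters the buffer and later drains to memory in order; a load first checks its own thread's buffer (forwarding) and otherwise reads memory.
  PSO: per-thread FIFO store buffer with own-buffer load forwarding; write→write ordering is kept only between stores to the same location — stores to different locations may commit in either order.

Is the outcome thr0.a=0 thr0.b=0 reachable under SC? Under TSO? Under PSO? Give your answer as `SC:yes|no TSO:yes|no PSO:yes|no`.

outcome vector order: (thr0.a,thr0.b)
[SC] allowed = {<0 0>, <0 1>, <1 1>}
[TSO] allowed = {<0 0>, <0 1>, <1 1>}
[PSO] allowed = {<0 0>, <0 1>, <1 1>}
target <0 0> ∈ {SC,TSO,PSO}

SC:yes TSO:yes PSO:yes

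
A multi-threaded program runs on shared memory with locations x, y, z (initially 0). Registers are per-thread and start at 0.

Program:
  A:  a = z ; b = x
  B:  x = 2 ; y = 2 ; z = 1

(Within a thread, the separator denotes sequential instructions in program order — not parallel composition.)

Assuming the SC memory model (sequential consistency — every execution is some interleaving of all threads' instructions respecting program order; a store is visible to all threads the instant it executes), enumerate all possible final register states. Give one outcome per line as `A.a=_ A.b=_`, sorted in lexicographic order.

outcome vector order: (A.a,A.b)
|SC outcomes| = 3

A.a=0 A.b=0
A.a=0 A.b=2
A.a=1 A.b=2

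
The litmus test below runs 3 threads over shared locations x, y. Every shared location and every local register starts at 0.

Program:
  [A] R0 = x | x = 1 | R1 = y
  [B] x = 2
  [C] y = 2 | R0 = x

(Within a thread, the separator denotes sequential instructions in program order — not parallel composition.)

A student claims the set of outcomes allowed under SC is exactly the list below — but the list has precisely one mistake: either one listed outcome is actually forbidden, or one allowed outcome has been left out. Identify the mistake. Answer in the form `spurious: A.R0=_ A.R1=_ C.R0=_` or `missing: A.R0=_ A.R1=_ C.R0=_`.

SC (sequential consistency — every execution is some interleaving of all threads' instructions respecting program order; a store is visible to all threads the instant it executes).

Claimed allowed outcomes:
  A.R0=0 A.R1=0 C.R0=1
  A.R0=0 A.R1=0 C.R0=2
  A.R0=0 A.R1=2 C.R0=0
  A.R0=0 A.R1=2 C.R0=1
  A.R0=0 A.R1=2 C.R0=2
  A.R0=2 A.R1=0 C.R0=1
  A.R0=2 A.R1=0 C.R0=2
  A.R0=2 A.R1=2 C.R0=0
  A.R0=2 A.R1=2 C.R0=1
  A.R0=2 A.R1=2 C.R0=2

spurious: A.R0=2 A.R1=0 C.R0=2

outcome vector order: (A.R0,A.R1,C.R0)
under SC → 0/0/1; 0/0/2; 0/2/0; 0/2/1; 0/2/2; 2/0/1; 2/2/0; 2/2/1; 2/2/2
claimed∖SC = {2/0/2}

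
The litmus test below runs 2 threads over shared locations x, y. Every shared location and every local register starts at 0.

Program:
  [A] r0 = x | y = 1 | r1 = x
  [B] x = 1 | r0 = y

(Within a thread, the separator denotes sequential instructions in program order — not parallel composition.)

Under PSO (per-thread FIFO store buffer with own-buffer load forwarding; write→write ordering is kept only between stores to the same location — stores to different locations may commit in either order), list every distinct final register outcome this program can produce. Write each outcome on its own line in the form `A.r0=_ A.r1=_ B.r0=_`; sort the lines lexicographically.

outcome vector order: (A.r0,A.r1,B.r0)
|PSO outcomes| = 6

A.r0=0 A.r1=0 B.r0=0
A.r0=0 A.r1=0 B.r0=1
A.r0=0 A.r1=1 B.r0=0
A.r0=0 A.r1=1 B.r0=1
A.r0=1 A.r1=1 B.r0=0
A.r0=1 A.r1=1 B.r0=1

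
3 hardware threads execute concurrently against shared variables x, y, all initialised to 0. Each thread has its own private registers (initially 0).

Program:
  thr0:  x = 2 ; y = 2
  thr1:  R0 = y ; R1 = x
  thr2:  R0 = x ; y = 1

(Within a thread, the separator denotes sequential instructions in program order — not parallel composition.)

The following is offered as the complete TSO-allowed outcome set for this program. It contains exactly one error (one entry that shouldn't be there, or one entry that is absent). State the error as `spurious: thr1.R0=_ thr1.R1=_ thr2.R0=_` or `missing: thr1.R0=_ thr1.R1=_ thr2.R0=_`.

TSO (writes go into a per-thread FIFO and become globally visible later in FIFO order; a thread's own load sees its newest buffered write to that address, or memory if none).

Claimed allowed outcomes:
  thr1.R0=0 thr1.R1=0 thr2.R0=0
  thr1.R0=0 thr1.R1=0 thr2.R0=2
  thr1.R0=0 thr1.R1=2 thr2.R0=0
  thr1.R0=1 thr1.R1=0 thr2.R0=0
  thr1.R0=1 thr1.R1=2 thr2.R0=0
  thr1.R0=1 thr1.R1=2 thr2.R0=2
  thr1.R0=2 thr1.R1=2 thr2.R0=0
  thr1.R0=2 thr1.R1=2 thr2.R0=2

missing: thr1.R0=0 thr1.R1=2 thr2.R0=2

outcome vector order: (thr1.R0,thr1.R1,thr2.R0)
TSO: 9 outcomes — {0/0/0; 0/0/2; 0/2/0; 0/2/2; 1/0/0; 1/2/0; 1/2/2; 2/2/0; 2/2/2}
TSO∖claimed = {0/2/2}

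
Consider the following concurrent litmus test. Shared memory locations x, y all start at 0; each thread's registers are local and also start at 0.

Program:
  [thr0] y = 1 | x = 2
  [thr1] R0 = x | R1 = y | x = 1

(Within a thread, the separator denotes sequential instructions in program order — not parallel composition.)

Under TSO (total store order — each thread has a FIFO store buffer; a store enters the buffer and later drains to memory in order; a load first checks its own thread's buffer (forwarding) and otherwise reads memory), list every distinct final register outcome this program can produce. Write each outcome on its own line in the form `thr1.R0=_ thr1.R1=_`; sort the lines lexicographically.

outcome vector order: (thr1.R0,thr1.R1)
|TSO outcomes| = 3

thr1.R0=0 thr1.R1=0
thr1.R0=0 thr1.R1=1
thr1.R0=2 thr1.R1=1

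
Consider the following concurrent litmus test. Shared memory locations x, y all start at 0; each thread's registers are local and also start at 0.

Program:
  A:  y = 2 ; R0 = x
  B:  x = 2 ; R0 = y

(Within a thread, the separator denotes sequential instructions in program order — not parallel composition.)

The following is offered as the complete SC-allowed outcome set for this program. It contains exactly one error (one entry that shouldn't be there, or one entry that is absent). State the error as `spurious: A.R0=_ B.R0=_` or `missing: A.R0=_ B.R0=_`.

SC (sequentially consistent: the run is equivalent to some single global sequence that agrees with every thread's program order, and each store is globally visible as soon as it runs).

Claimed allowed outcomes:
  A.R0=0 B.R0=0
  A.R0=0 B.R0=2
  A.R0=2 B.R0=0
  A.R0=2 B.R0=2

spurious: A.R0=0 B.R0=0

outcome vector order: (A.R0,B.R0)
[SC] allowed = {02 20 22}
claimed∖SC = {00}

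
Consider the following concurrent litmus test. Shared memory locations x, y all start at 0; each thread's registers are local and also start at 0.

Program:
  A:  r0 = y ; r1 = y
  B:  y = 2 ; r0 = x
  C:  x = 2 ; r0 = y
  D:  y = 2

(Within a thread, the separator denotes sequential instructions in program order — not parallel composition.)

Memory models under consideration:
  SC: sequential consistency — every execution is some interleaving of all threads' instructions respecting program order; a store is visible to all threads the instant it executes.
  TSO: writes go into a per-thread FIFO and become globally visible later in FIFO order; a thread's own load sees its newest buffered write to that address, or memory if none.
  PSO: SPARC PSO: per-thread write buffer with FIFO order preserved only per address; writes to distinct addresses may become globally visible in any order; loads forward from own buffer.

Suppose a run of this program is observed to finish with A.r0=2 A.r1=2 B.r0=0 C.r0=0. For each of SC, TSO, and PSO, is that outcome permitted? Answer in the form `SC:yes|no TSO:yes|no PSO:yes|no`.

outcome vector order: (A.r0,A.r1,B.r0,C.r0)
SC: 9 outcomes — {<0 0 0 2>, <0 0 2 0>, <0 0 2 2>, <0 2 0 2>, <0 2 2 0>, <0 2 2 2>, <2 2 0 2>, <2 2 2 0>, <2 2 2 2>}
TSO: 12 outcomes — {<0 0 0 0>, <0 0 0 2>, <0 0 2 0>, <0 0 2 2>, <0 2 0 0>, <0 2 0 2>, <0 2 2 0>, <0 2 2 2>, <2 2 0 0>, <2 2 0 2>, <2 2 2 0>, <2 2 2 2>}
PSO: 12 outcomes — {<0 0 0 0>, <0 0 0 2>, <0 0 2 0>, <0 0 2 2>, <0 2 0 0>, <0 2 0 2>, <0 2 2 0>, <0 2 2 2>, <2 2 0 0>, <2 2 0 2>, <2 2 2 0>, <2 2 2 2>}
target <2 2 0 0> ∈ {TSO,PSO}

SC:no TSO:yes PSO:yes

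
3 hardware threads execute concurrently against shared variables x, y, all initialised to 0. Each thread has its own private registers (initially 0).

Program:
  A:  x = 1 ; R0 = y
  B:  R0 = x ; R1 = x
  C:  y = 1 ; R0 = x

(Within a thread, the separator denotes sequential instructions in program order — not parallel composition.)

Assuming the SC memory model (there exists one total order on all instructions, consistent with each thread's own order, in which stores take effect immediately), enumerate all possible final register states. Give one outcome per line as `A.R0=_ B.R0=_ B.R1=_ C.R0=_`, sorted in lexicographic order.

A.R0=0 B.R0=0 B.R1=0 C.R0=1
A.R0=0 B.R0=0 B.R1=1 C.R0=1
A.R0=0 B.R0=1 B.R1=1 C.R0=1
A.R0=1 B.R0=0 B.R1=0 C.R0=0
A.R0=1 B.R0=0 B.R1=0 C.R0=1
A.R0=1 B.R0=0 B.R1=1 C.R0=0
A.R0=1 B.R0=0 B.R1=1 C.R0=1
A.R0=1 B.R0=1 B.R1=1 C.R0=0
A.R0=1 B.R0=1 B.R1=1 C.R0=1

outcome vector order: (A.R0,B.R0,B.R1,C.R0)
|SC outcomes| = 9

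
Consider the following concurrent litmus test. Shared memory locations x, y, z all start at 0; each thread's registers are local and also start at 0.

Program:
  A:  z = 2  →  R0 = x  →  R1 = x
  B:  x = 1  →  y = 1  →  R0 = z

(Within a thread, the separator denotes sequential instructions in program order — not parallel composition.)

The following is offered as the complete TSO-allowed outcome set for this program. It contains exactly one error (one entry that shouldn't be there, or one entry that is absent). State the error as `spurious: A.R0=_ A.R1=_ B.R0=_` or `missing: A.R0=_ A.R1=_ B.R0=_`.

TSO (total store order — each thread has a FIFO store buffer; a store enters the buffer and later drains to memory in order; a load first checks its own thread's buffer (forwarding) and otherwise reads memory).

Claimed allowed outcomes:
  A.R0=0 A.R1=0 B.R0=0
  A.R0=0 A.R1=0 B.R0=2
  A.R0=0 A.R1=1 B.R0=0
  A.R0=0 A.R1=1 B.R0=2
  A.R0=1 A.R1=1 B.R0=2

outcome vector order: (A.R0,A.R1,B.R0)
TSO (6): 0/0/0, 0/0/2, 0/1/0, 0/1/2, 1/1/0, 1/1/2
TSO∖claimed = {1/1/0}

missing: A.R0=1 A.R1=1 B.R0=0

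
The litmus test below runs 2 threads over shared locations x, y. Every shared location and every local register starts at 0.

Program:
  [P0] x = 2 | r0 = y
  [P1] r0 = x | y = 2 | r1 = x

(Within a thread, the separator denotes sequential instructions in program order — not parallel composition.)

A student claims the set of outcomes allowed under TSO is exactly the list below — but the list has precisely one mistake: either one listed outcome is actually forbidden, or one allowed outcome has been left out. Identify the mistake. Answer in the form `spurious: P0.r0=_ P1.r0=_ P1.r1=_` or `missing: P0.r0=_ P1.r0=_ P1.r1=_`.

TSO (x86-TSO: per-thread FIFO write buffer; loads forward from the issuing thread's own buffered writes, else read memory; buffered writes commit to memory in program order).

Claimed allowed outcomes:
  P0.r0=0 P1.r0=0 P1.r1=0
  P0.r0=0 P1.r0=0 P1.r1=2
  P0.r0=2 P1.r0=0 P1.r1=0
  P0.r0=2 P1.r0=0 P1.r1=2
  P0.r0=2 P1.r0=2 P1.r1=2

missing: P0.r0=0 P1.r0=2 P1.r1=2

outcome vector order: (P0.r0,P1.r0,P1.r1)
[TSO] allowed = {0/0/0 0/0/2 0/2/2 2/0/0 2/0/2 2/2/2}
TSO∖claimed = {0/2/2}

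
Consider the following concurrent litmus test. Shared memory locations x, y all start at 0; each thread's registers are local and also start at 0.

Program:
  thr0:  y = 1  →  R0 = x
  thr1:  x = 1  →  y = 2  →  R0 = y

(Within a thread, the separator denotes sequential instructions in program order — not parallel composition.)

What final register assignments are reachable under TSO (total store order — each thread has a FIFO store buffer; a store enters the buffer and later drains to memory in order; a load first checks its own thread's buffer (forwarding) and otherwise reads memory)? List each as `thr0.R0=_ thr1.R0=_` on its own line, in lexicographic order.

outcome vector order: (thr0.R0,thr1.R0)
|TSO outcomes| = 4

thr0.R0=0 thr1.R0=1
thr0.R0=0 thr1.R0=2
thr0.R0=1 thr1.R0=1
thr0.R0=1 thr1.R0=2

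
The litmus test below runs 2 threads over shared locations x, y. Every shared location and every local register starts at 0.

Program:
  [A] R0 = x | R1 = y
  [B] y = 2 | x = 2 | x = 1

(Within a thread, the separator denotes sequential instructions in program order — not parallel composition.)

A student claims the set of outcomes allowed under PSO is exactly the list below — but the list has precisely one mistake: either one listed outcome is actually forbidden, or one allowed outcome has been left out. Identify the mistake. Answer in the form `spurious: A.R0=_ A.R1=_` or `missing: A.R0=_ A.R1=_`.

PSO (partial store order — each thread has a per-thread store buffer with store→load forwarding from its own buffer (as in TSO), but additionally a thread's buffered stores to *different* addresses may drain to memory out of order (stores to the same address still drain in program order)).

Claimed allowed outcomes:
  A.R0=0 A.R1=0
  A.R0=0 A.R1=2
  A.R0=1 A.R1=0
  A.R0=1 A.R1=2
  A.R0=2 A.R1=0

outcome vector order: (A.R0,A.R1)
under PSO → 00 02 10 12 20 22
PSO∖claimed = {22}

missing: A.R0=2 A.R1=2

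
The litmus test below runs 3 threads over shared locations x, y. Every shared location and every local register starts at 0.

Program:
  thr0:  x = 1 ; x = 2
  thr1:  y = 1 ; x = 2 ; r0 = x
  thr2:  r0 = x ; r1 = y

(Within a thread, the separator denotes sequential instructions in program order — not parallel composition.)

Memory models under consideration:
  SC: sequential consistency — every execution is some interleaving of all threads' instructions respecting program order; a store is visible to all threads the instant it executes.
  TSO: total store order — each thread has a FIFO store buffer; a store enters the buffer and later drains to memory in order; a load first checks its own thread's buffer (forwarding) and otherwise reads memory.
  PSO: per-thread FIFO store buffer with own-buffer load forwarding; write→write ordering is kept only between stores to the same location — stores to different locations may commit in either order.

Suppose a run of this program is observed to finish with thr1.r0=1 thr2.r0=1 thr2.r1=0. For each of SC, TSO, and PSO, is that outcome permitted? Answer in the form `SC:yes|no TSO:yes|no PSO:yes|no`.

outcome vector order: (thr1.r0,thr2.r0,thr2.r1)
SC: 10 outcomes — {1/0/0, 1/0/1, 1/1/1, 1/2/1, 2/0/0, 2/0/1, 2/1/0, 2/1/1, 2/2/0, 2/2/1}
TSO: 10 outcomes — {1/0/0, 1/0/1, 1/1/1, 1/2/1, 2/0/0, 2/0/1, 2/1/0, 2/1/1, 2/2/0, 2/2/1}
PSO: 12 outcomes — {1/0/0, 1/0/1, 1/1/0, 1/1/1, 1/2/0, 1/2/1, 2/0/0, 2/0/1, 2/1/0, 2/1/1, 2/2/0, 2/2/1}
target 1/1/0 ∈ {PSO}

SC:no TSO:no PSO:yes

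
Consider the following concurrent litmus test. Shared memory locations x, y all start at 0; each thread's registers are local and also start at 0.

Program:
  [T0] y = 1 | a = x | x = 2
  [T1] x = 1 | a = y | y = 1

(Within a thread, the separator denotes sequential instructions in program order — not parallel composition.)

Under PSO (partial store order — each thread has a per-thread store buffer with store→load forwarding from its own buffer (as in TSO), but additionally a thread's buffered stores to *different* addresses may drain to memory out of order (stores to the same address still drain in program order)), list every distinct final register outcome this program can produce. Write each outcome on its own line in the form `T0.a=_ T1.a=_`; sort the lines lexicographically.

T0.a=0 T1.a=0
T0.a=0 T1.a=1
T0.a=1 T1.a=0
T0.a=1 T1.a=1

outcome vector order: (T0.a,T1.a)
|PSO outcomes| = 4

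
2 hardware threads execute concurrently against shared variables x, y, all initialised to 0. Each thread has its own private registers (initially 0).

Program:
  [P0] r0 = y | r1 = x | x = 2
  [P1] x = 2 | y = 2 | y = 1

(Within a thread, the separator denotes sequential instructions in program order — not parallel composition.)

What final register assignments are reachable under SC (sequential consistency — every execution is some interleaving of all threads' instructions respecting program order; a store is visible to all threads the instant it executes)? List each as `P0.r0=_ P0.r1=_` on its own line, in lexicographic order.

P0.r0=0 P0.r1=0
P0.r0=0 P0.r1=2
P0.r0=1 P0.r1=2
P0.r0=2 P0.r1=2

outcome vector order: (P0.r0,P0.r1)
|SC outcomes| = 4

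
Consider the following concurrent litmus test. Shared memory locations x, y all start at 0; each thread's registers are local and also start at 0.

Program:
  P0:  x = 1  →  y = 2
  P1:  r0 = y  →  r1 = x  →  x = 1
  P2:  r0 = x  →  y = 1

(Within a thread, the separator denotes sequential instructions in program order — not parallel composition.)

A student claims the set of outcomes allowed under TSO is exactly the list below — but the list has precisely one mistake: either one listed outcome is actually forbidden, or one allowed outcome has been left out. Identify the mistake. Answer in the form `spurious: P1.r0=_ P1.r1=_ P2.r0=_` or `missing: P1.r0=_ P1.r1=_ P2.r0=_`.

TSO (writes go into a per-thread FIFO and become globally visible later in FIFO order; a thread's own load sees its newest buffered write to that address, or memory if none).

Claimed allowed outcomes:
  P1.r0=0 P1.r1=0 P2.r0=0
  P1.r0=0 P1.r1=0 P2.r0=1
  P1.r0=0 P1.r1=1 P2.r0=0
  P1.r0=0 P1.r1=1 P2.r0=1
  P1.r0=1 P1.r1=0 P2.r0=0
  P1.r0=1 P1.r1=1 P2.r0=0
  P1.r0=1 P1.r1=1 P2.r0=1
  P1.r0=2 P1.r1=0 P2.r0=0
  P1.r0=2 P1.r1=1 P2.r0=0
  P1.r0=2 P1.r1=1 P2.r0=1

spurious: P1.r0=2 P1.r1=0 P2.r0=0

outcome vector order: (P1.r0,P1.r1,P2.r0)
TSO: 9 outcomes — {0/0/0, 0/0/1, 0/1/0, 0/1/1, 1/0/0, 1/1/0, 1/1/1, 2/1/0, 2/1/1}
claimed∖TSO = {2/0/0}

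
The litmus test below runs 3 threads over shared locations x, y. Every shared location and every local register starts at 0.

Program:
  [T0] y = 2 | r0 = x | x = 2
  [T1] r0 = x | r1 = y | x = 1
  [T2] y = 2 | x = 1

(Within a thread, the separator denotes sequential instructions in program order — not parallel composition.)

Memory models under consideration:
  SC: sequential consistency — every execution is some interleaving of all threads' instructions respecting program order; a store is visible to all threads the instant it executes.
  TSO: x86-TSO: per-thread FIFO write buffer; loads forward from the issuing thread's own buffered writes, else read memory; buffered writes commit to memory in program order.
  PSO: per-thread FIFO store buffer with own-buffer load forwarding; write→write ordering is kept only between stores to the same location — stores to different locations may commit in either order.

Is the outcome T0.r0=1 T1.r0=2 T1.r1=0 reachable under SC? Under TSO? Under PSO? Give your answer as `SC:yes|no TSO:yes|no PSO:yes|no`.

SC:no TSO:no PSO:yes

outcome vector order: (T0.r0,T1.r0,T1.r1)
[SC] allowed = {<0 0 0> <0 0 2> <0 1 2> <0 2 2> <1 0 0> <1 0 2> <1 1 2> <1 2 2>}
[TSO] allowed = {<0 0 0> <0 0 2> <0 1 2> <0 2 2> <1 0 0> <1 0 2> <1 1 2> <1 2 2>}
[PSO] allowed = {<0 0 0> <0 0 2> <0 1 0> <0 1 2> <0 2 0> <0 2 2> <1 0 0> <1 0 2> <1 1 0> <1 1 2> <1 2 0> <1 2 2>}
target <1 2 0> ∈ {PSO}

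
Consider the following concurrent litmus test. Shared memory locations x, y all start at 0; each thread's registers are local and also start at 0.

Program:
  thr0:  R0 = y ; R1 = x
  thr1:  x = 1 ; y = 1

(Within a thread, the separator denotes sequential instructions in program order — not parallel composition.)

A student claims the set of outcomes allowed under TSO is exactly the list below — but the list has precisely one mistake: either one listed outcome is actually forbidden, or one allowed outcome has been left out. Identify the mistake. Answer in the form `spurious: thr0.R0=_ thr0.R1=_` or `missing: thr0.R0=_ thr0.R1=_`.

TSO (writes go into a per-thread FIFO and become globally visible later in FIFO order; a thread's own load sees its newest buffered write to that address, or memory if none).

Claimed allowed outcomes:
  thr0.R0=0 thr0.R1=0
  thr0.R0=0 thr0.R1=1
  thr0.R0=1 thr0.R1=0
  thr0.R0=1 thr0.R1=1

outcome vector order: (thr0.R0,thr0.R1)
under TSO → 0/0; 0/1; 1/1
claimed∖TSO = {1/0}

spurious: thr0.R0=1 thr0.R1=0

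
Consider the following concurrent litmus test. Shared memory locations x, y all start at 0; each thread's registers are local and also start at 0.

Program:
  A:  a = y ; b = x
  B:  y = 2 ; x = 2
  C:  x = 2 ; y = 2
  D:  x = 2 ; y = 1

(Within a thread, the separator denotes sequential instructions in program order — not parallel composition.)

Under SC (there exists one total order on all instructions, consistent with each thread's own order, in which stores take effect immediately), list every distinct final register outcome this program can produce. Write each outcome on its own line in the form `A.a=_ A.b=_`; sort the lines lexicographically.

A.a=0 A.b=0
A.a=0 A.b=2
A.a=1 A.b=2
A.a=2 A.b=0
A.a=2 A.b=2

outcome vector order: (A.a,A.b)
|SC outcomes| = 5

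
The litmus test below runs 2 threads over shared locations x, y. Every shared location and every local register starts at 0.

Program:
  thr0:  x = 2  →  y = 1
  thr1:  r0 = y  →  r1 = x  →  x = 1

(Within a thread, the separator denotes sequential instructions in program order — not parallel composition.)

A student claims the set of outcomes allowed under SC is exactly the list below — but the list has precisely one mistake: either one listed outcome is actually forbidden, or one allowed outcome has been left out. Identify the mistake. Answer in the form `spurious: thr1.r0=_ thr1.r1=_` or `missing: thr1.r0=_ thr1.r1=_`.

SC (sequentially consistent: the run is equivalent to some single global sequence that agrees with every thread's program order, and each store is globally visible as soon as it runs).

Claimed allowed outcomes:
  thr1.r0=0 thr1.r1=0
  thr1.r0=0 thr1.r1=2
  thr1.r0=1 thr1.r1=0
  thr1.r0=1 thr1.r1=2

spurious: thr1.r0=1 thr1.r1=0

outcome vector order: (thr1.r0,thr1.r1)
SC (3): (0,0); (0,2); (1,2)
claimed∖SC = {(1,0)}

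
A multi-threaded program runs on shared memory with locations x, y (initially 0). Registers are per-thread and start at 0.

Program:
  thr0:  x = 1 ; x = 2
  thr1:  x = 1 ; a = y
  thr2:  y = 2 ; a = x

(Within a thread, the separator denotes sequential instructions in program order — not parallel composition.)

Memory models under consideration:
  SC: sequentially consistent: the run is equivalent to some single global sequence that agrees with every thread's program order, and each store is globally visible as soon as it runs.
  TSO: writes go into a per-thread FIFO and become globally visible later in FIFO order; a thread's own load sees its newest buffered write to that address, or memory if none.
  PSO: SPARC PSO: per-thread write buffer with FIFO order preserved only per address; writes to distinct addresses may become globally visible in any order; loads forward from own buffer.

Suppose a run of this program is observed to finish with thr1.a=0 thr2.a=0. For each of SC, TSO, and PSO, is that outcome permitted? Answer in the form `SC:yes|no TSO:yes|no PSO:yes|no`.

outcome vector order: (thr1.a,thr2.a)
SC: 5 outcomes — {<0 1>; <0 2>; <2 0>; <2 1>; <2 2>}
TSO: 6 outcomes — {<0 0>; <0 1>; <0 2>; <2 0>; <2 1>; <2 2>}
PSO: 6 outcomes — {<0 0>; <0 1>; <0 2>; <2 0>; <2 1>; <2 2>}
target <0 0> ∈ {TSO,PSO}

SC:no TSO:yes PSO:yes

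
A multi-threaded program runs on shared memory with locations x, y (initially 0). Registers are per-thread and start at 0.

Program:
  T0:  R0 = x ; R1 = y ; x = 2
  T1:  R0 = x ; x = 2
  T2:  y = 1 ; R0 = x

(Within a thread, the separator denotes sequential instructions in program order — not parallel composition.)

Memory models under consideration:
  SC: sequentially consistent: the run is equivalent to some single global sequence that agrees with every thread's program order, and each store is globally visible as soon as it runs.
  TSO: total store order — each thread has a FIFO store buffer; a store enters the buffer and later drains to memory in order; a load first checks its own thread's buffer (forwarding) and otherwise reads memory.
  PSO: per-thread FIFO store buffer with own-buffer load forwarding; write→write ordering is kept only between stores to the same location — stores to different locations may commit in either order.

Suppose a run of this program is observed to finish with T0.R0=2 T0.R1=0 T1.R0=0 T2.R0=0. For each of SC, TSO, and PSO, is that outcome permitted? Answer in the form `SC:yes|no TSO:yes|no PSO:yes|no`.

SC:no TSO:yes PSO:yes

outcome vector order: (T0.R0,T0.R1,T1.R0,T2.R0)
under SC → <0 0 0 0>; <0 0 0 2>; <0 0 2 0>; <0 0 2 2>; <0 1 0 0>; <0 1 0 2>; <0 1 2 0>; <0 1 2 2>; <2 0 0 2>; <2 1 0 0>; <2 1 0 2>
under TSO → <0 0 0 0>; <0 0 0 2>; <0 0 2 0>; <0 0 2 2>; <0 1 0 0>; <0 1 0 2>; <0 1 2 0>; <0 1 2 2>; <2 0 0 0>; <2 0 0 2>; <2 1 0 0>; <2 1 0 2>
under PSO → <0 0 0 0>; <0 0 0 2>; <0 0 2 0>; <0 0 2 2>; <0 1 0 0>; <0 1 0 2>; <0 1 2 0>; <0 1 2 2>; <2 0 0 0>; <2 0 0 2>; <2 1 0 0>; <2 1 0 2>
target <2 0 0 0> ∈ {TSO,PSO}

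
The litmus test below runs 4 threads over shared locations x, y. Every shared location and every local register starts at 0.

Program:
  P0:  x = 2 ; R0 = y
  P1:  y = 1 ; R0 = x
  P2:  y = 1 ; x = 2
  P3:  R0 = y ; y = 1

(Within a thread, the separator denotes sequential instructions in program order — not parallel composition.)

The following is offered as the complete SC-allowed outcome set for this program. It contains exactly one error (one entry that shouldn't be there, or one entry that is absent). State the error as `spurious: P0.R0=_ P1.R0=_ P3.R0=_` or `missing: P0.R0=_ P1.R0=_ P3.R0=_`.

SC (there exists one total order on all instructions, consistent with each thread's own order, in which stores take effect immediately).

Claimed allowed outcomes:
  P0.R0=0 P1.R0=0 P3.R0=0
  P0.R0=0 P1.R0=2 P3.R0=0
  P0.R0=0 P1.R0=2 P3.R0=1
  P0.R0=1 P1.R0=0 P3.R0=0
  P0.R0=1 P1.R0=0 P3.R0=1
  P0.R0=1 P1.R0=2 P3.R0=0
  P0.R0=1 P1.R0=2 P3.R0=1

outcome vector order: (P0.R0,P1.R0,P3.R0)
SC (6): 020; 021; 100; 101; 120; 121
claimed∖SC = {000}

spurious: P0.R0=0 P1.R0=0 P3.R0=0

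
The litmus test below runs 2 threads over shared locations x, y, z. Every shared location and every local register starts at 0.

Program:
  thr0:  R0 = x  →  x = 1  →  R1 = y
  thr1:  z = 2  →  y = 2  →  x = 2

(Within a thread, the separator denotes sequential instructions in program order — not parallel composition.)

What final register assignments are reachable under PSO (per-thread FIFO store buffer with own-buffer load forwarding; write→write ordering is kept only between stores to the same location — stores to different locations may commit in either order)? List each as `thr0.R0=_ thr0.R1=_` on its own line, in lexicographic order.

thr0.R0=0 thr0.R1=0
thr0.R0=0 thr0.R1=2
thr0.R0=2 thr0.R1=0
thr0.R0=2 thr0.R1=2

outcome vector order: (thr0.R0,thr0.R1)
|PSO outcomes| = 4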